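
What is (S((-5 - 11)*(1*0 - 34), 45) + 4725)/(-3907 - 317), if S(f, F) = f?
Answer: -479/384 ≈ -1.2474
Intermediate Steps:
(S((-5 - 11)*(1*0 - 34), 45) + 4725)/(-3907 - 317) = ((-5 - 11)*(1*0 - 34) + 4725)/(-3907 - 317) = (-16*(0 - 34) + 4725)/(-4224) = (-16*(-34) + 4725)*(-1/4224) = (544 + 4725)*(-1/4224) = 5269*(-1/4224) = -479/384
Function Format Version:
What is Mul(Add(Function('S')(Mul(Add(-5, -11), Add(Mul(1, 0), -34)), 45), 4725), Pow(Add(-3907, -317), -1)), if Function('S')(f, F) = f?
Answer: Rational(-479, 384) ≈ -1.2474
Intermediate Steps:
Mul(Add(Function('S')(Mul(Add(-5, -11), Add(Mul(1, 0), -34)), 45), 4725), Pow(Add(-3907, -317), -1)) = Mul(Add(Mul(Add(-5, -11), Add(Mul(1, 0), -34)), 4725), Pow(Add(-3907, -317), -1)) = Mul(Add(Mul(-16, Add(0, -34)), 4725), Pow(-4224, -1)) = Mul(Add(Mul(-16, -34), 4725), Rational(-1, 4224)) = Mul(Add(544, 4725), Rational(-1, 4224)) = Mul(5269, Rational(-1, 4224)) = Rational(-479, 384)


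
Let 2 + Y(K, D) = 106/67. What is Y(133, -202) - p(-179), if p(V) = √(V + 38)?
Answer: -28/67 - I*√141 ≈ -0.41791 - 11.874*I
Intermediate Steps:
p(V) = √(38 + V)
Y(K, D) = -28/67 (Y(K, D) = -2 + 106/67 = -28/67)
Y(133, -202) - p(-179) = -28/67 - √(38 - 179) = -28/67 - √(-141) = -28/67 - I*√141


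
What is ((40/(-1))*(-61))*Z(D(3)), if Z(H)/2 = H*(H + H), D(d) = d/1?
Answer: 87840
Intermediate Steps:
D(d) = d (D(d) = d*1 = d)
Z(H) = 4*H² (Z(H) = 2*(H*(H + H)) = 2*(H*(2*H)) = 2*(2*H²) = 4*H²)
((40/(-1))*(-61))*Z(D(3)) = ((40/(-1))*(-61))*(4*3²) = ((40*(-1))*(-61))*(4*9) = -40*(-61)*36 = 2440*36 = 87840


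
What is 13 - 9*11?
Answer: -86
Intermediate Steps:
13 - 9*11 = 13 - 99 = -86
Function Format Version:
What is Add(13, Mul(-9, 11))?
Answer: -86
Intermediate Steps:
Add(13, Mul(-9, 11)) = Add(13, -99) = -86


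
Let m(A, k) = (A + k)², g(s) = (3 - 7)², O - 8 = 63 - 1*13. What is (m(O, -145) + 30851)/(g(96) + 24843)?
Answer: 38420/24859 ≈ 1.5455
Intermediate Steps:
O = 58 (O = 8 + (63 - 1*13) = 8 + (63 - 13) = 8 + 50 = 58)
g(s) = 16 (g(s) = (-4)² = 16)
(m(O, -145) + 30851)/(g(96) + 24843) = ((58 - 145)² + 30851)/(16 + 24843) = ((-87)² + 30851)/24859 = (7569 + 30851)*(1/24859) = 38420*(1/24859) = 38420/24859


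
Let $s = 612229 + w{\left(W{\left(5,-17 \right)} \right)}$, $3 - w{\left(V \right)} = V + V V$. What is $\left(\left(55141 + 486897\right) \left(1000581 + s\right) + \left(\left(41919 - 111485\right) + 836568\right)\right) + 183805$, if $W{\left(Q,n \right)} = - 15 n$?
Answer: $838822643061$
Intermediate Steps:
$w{\left(V \right)} = 3 - V - V^{2}$ ($w{\left(V \right)} = 3 - \left(V + V V\right) = 3 - \left(V + V^{2}\right) = 3 - V - V^{2}$)
$s = 546952$ ($s = 612229 - \left(-3 + 255 + \left(\left(-15\right) \left(-17\right)\right)^{2}\right) = 612229 - 65277 = 546952$)
$\left(\left(55141 + 486897\right) \left(1000581 + s\right) + \left(\left(41919 - 111485\right) + 836568\right)\right) + 183805 = \left(\left(55141 + 486897\right) \left(1000581 + 546952\right) + \left(\left(41919 - 111485\right) + 836568\right)\right) + 183805 = \left(542038 \cdot 1547533 + \left(-69566 + 836568\right)\right) + 183805 = \left(838821692254 + 767002\right) + 183805 = 838822459256 + 183805 = 838822643061$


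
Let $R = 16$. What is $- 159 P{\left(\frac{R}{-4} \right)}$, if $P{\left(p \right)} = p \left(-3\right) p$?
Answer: $7632$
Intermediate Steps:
$P{\left(p \right)} = - 3 p^{2}$ ($P{\left(p \right)} = - 3 p p = - 3 p^{2}$)
$- 159 P{\left(\frac{R}{-4} \right)} = - 159 \left(- 3 \left(\frac{16}{-4}\right)^{2}\right) = - 159 \left(- 3 \left(16 \left(- \frac{1}{4}\right)\right)^{2}\right) = - 159 \left(- 3 \left(-4\right)^{2}\right) = - 159 \left(\left(-3\right) 16\right) = \left(-159\right) \left(-48\right) = 7632$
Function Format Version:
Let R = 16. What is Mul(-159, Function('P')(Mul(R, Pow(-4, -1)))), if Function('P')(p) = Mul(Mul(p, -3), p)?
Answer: 7632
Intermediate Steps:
Function('P')(p) = Mul(-3, Pow(p, 2)) (Function('P')(p) = Mul(Mul(-3, p), p) = Mul(-3, Pow(p, 2)))
Mul(-159, Function('P')(Mul(R, Pow(-4, -1)))) = Mul(-159, Mul(-3, Pow(Mul(16, Pow(-4, -1)), 2))) = Mul(-159, Mul(-3, Pow(Mul(16, Rational(-1, 4)), 2))) = Mul(-159, Mul(-3, Pow(-4, 2))) = Mul(-159, Mul(-3, 16)) = Mul(-159, -48) = 7632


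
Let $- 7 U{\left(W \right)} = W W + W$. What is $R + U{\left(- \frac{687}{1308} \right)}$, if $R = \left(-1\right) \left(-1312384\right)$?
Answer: $\frac{1746352689451}{1330672} \approx 1.3124 \cdot 10^{6}$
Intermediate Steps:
$U{\left(W \right)} = - \frac{W}{7} - \frac{W^{2}}{7}$ ($U{\left(W \right)} = - \frac{W W + W}{7} = - \frac{W^{2} + W}{7} = - \frac{W + W^{2}}{7} = - \frac{W}{7} - \frac{W^{2}}{7}$)
$R = 1312384$
$R + U{\left(- \frac{687}{1308} \right)} = 1312384 - \frac{- \frac{687}{1308} \left(1 - \frac{687}{1308}\right)}{7} = 1312384 - \frac{\left(-687\right) \frac{1}{1308} \left(1 - \frac{229}{436}\right)}{7} = 1312384 - - \frac{229 \left(1 - \frac{229}{436}\right)}{3052} = 1312384 - \left(- \frac{229}{3052}\right) \frac{207}{436} = 1312384 + \frac{47403}{1330672} = \frac{1746352689451}{1330672}$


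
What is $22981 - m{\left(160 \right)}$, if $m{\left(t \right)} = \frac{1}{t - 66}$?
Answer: $\frac{2160213}{94} \approx 22981.0$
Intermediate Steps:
$m{\left(t \right)} = \frac{1}{-66 + t}$
$22981 - m{\left(160 \right)} = 22981 - \frac{1}{-66 + 160} = 22981 - \frac{1}{94} = \frac{2160213}{94}$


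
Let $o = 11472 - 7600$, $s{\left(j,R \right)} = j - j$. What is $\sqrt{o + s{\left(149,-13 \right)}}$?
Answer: $44 \sqrt{2} \approx 62.225$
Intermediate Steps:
$s{\left(j,R \right)} = 0$
$o = 3872$
$\sqrt{o + s{\left(149,-13 \right)}} = \sqrt{3872 + 0} = \sqrt{3872} = 44 \sqrt{2}$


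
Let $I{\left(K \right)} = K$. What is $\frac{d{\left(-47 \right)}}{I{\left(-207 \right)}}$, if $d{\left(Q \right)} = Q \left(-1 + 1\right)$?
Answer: $0$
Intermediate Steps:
$d{\left(Q \right)} = 0$ ($d{\left(Q \right)} = Q 0 = 0$)
$\frac{d{\left(-47 \right)}}{I{\left(-207 \right)}} = \frac{0}{-207} = 0 \left(- \frac{1}{207}\right) = 0$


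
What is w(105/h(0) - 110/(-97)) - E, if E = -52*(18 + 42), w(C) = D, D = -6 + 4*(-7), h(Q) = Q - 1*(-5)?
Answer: 3086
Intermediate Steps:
h(Q) = 5 + Q (h(Q) = Q + 5 = 5 + Q)
D = -34 (D = -6 - 28 = -34)
w(C) = -34
E = -3120 (E = -52*60 = -3120)
w(105/h(0) - 110/(-97)) - E = -34 - 1*(-3120) = -34 + 3120 = 3086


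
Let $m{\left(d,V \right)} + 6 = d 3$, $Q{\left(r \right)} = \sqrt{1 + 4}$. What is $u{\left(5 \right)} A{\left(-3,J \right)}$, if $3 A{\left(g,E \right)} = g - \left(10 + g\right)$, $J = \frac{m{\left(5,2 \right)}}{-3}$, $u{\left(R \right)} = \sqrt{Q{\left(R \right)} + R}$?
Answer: $- \frac{10 \sqrt{5 + \sqrt{5}}}{3} \approx -8.9666$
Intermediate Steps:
$Q{\left(r \right)} = \sqrt{5}$
$m{\left(d,V \right)} = -6 + 3 d$ ($m{\left(d,V \right)} = -6 + d 3 = -6 + 3 d$)
$u{\left(R \right)} = \sqrt{R + \sqrt{5}}$ ($u{\left(R \right)} = \sqrt{\sqrt{5} + R} = \sqrt{R + \sqrt{5}}$)
$J = -3$ ($J = \frac{-6 + 3 \cdot 5}{-3} = \left(-6 + 15\right) \left(- \frac{1}{3}\right) = 9 \left(- \frac{1}{3}\right) = -3$)
$A{\left(g,E \right)} = - \frac{10}{3}$ ($A{\left(g,E \right)} = \frac{g - \left(10 + g\right)}{3} = \frac{1}{3} \left(-10\right) = - \frac{10}{3}$)
$u{\left(5 \right)} A{\left(-3,J \right)} = \sqrt{5 + \sqrt{5}} \left(- \frac{10}{3}\right) = - \frac{10 \sqrt{5 + \sqrt{5}}}{3}$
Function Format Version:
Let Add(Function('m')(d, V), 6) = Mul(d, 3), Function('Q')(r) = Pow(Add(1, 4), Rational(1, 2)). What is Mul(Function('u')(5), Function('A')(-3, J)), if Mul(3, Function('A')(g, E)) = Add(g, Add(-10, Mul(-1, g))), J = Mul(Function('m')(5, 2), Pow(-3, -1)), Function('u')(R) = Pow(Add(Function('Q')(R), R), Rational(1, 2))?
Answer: Mul(Rational(-10, 3), Pow(Add(5, Pow(5, Rational(1, 2))), Rational(1, 2))) ≈ -8.9666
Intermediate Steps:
Function('Q')(r) = Pow(5, Rational(1, 2))
Function('m')(d, V) = Add(-6, Mul(3, d)) (Function('m')(d, V) = Add(-6, Mul(d, 3)) = Add(-6, Mul(3, d)))
Function('u')(R) = Pow(Add(R, Pow(5, Rational(1, 2))), Rational(1, 2)) (Function('u')(R) = Pow(Add(Pow(5, Rational(1, 2)), R), Rational(1, 2)) = Pow(Add(R, Pow(5, Rational(1, 2))), Rational(1, 2)))
J = -3 (J = Mul(Add(-6, Mul(3, 5)), Pow(-3, -1)) = Mul(Add(-6, 15), Rational(-1, 3)) = Mul(9, Rational(-1, 3)) = -3)
Function('A')(g, E) = Rational(-10, 3) (Function('A')(g, E) = Mul(Rational(1, 3), Add(g, Add(-10, Mul(-1, g)))) = Mul(Rational(1, 3), -10) = Rational(-10, 3))
Mul(Function('u')(5), Function('A')(-3, J)) = Mul(Pow(Add(5, Pow(5, Rational(1, 2))), Rational(1, 2)), Rational(-10, 3)) = Mul(Rational(-10, 3), Pow(Add(5, Pow(5, Rational(1, 2))), Rational(1, 2)))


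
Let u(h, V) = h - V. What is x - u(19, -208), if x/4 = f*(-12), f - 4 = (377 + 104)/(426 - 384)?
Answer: -6781/7 ≈ -968.71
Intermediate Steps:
f = 649/42 (f = 4 + (377 + 104)/(426 - 384) = 4 + 481/42 = 649/42 ≈ 15.452)
x = -5192/7 (x = 4*((649/42)*(-12)) = 4*(-1298/7) = -5192/7 ≈ -741.71)
x - u(19, -208) = -5192/7 - (19 - 1*(-208)) = -5192/7 - (19 + 208) = -5192/7 - 1*227 = -5192/7 - 227 = -6781/7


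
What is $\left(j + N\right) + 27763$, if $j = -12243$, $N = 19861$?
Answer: $35381$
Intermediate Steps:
$\left(j + N\right) + 27763 = \left(-12243 + 19861\right) + 27763 = 7618 + 27763 = 35381$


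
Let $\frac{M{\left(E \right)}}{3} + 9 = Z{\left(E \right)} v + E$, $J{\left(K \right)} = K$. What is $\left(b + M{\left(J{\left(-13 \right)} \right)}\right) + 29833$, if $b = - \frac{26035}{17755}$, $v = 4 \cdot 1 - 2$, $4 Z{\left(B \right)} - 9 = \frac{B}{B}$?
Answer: $\frac{105750675}{3551} \approx 29781.0$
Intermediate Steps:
$Z{\left(B \right)} = \frac{5}{2}$ ($Z{\left(B \right)} = \frac{9}{4} + \frac{B \frac{1}{B}}{4} = \frac{9}{4} + \frac{1}{4} \cdot 1 = \frac{9}{4} + \frac{1}{4} = \frac{5}{2}$)
$v = 2$ ($v = 4 - 2 = 2$)
$M{\left(E \right)} = -12 + 3 E$ ($M{\left(E \right)} = -27 + 3 \left(\frac{5}{2} \cdot 2 + E\right) = -27 + 3 \left(5 + E\right) = -27 + \left(15 + 3 E\right) = -12 + 3 E$)
$b = - \frac{5207}{3551}$ ($b = \left(-26035\right) \frac{1}{17755} = - \frac{5207}{3551} \approx -1.4663$)
$\left(b + M{\left(J{\left(-13 \right)} \right)}\right) + 29833 = \left(- \frac{5207}{3551} + \left(-12 + 3 \left(-13\right)\right)\right) + 29833 = \left(- \frac{5207}{3551} - 51\right) + 29833 = - \frac{186308}{3551} + 29833 = \frac{105750675}{3551}$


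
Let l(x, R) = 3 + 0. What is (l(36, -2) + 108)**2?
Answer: 12321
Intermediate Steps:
l(x, R) = 3
(l(36, -2) + 108)**2 = (3 + 108)**2 = 111**2 = 12321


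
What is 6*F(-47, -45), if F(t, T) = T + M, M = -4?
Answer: -294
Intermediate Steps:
F(t, T) = -4 + T (F(t, T) = T - 4 = -4 + T)
6*F(-47, -45) = 6*(-4 - 45) = 6*(-49) = -294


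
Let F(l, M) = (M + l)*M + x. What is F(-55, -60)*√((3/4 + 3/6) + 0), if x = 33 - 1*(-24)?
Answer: 6957*√5/2 ≈ 7778.2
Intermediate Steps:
x = 57 (x = 33 + 24 = 57)
F(l, M) = 57 + M*(M + l) (F(l, M) = (M + l)*M + 57 = M*(M + l) + 57 = 57 + M*(M + l))
F(-55, -60)*√((3/4 + 3/6) + 0) = (57 + (-60)² - 60*(-55))*√((3/4 + 3/6) + 0) = (57 + 3600 + 3300)*√((3*(¼) + 3*(⅙)) + 0) = 6957*√((¾ + ½) + 0) = 6957*√(5/4 + 0) = 6957*√(5/4) = 6957*(√5/2) = 6957*√5/2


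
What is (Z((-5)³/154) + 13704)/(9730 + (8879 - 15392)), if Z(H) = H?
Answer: 2110291/495418 ≈ 4.2596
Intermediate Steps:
(Z((-5)³/154) + 13704)/(9730 + (8879 - 15392)) = ((-5)³/154 + 13704)/(9730 + (8879 - 15392)) = (-125*1/154 + 13704)/(9730 - 6513) = (-125/154 + 13704)/3217 = (2110291/154)*(1/3217) = 2110291/495418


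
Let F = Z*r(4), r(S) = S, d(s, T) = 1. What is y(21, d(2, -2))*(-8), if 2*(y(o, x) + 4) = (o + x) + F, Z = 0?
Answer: -56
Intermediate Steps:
F = 0 (F = 0*4 = 0)
y(o, x) = -4 + o/2 + x/2 (y(o, x) = -4 + ((o + x) + 0)/2 = -4 + (o + x)/2 = -4 + (o/2 + x/2) = -4 + o/2 + x/2)
y(21, d(2, -2))*(-8) = (-4 + (1/2)*21 + (1/2)*1)*(-8) = (-4 + 21/2 + 1/2)*(-8) = 7*(-8) = -56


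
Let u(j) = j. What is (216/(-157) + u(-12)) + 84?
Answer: 11088/157 ≈ 70.624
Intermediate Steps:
(216/(-157) + u(-12)) + 84 = (216/(-157) - 12) + 84 = (216*(-1/157) - 12) + 84 = (-216/157 - 12) + 84 = -2100/157 + 84 = 11088/157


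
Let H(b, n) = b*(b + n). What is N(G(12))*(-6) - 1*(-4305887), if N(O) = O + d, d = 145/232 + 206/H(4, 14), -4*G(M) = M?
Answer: 51670609/12 ≈ 4.3059e+6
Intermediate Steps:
G(M) = -M/4
d = 251/72 (d = 145/232 + 206/((4*(4 + 14))) = 145*(1/232) + 206/((4*18)) = 5/8 + 206/72 = 5/8 + 206*(1/72) = 5/8 + 103/36 = 251/72 ≈ 3.4861)
N(O) = 251/72 + O (N(O) = O + 251/72 = 251/72 + O)
N(G(12))*(-6) - 1*(-4305887) = (251/72 - ¼*12)*(-6) - 1*(-4305887) = (251/72 - 3)*(-6) + 4305887 = (35/72)*(-6) + 4305887 = -35/12 + 4305887 = 51670609/12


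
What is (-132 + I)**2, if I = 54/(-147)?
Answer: 42068196/2401 ≈ 17521.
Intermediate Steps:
I = -18/49 (I = 54*(-1/147) = -18/49 ≈ -0.36735)
(-132 + I)**2 = (-132 - 18/49)**2 = (-6486/49)**2 = 42068196/2401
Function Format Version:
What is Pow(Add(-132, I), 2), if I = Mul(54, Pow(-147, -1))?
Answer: Rational(42068196, 2401) ≈ 17521.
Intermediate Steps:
I = Rational(-18, 49) (I = Mul(54, Rational(-1, 147)) = Rational(-18, 49) ≈ -0.36735)
Pow(Add(-132, I), 2) = Pow(Add(-132, Rational(-18, 49)), 2) = Pow(Rational(-6486, 49), 2) = Rational(42068196, 2401)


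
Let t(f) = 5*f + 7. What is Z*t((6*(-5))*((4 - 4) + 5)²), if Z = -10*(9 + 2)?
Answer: 411730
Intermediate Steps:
Z = -110 (Z = -10*11 = -110)
t(f) = 7 + 5*f
Z*t((6*(-5))*((4 - 4) + 5)²) = -110*(7 + 5*((6*(-5))*((4 - 4) + 5)²)) = -110*(7 + 5*(-30*(0 + 5)²)) = -110*(7 + 5*(-30*5²)) = -110*(7 + 5*(-30*25)) = -110*(7 + 5*(-750)) = -110*(7 - 3750) = -110*(-3743) = 411730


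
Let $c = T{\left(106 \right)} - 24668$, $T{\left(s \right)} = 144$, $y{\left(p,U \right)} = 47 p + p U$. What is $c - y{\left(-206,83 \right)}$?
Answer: $2256$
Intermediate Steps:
$y{\left(p,U \right)} = 47 p + U p$
$c = -24524$ ($c = 144 - 24668 = -24524$)
$c - y{\left(-206,83 \right)} = -24524 - - 206 \left(47 + 83\right) = -24524 - \left(-206\right) 130 = -24524 - -26780 = -24524 + 26780 = 2256$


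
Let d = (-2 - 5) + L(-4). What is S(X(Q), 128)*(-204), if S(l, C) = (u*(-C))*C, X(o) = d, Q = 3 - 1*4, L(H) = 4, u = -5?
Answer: -16711680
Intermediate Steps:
Q = -1 (Q = 3 - 4 = -1)
d = -3 (d = (-2 - 5) + 4 = -7 + 4 = -3)
X(o) = -3
S(l, C) = 5*C**2 (S(l, C) = (-(-5)*C)*C = (5*C)*C = 5*C**2)
S(X(Q), 128)*(-204) = (5*128**2)*(-204) = (5*16384)*(-204) = 81920*(-204) = -16711680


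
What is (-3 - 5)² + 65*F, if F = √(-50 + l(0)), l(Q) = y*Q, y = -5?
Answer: 64 + 325*I*√2 ≈ 64.0 + 459.62*I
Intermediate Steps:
l(Q) = -5*Q
F = 5*I*√2 (F = √(-50 - 5*0) = √(-50 + 0) = √(-50) = 5*I*√2 ≈ 7.0711*I)
(-3 - 5)² + 65*F = (-3 - 5)² + 65*(5*I*√2) = (-8)² + 325*I*√2 = 64 + 325*I*√2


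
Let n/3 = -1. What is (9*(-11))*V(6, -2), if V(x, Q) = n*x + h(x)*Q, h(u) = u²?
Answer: 8910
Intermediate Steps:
n = -3 (n = 3*(-1) = -3)
V(x, Q) = -3*x + Q*x² (V(x, Q) = -3*x + x²*Q = -3*x + Q*x²)
(9*(-11))*V(6, -2) = (9*(-11))*(6*(-3 - 2*6)) = -594*(-3 - 12) = -594*(-15) = -99*(-90) = 8910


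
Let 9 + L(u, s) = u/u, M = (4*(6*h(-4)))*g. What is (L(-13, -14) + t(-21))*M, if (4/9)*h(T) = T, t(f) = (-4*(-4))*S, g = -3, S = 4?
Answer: 36288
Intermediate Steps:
t(f) = 64 (t(f) = -4*(-4)*4 = 16*4 = 64)
h(T) = 9*T/4
M = 648 (M = (4*(6*((9/4)*(-4))))*(-3) = (4*(6*(-9)))*(-3) = (4*(-54))*(-3) = -216*(-3) = 648)
L(u, s) = -8 (L(u, s) = -9 + u/u = -9 + 1 = -8)
(L(-13, -14) + t(-21))*M = (-8 + 64)*648 = 56*648 = 36288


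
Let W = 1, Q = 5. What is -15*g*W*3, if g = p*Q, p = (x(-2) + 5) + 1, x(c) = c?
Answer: -900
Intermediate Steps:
p = 4 (p = (-2 + 5) + 1 = 3 + 1 = 4)
g = 20 (g = 4*5 = 20)
-15*g*W*3 = -15*20*1*3 = -300*3 = -15*60 = -900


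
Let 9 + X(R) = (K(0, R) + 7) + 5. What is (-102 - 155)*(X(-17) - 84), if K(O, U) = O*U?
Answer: 20817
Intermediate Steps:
X(R) = 3 (X(R) = -9 + ((0*R + 7) + 5) = -9 + ((0 + 7) + 5) = -9 + (7 + 5) = -9 + 12 = 3)
(-102 - 155)*(X(-17) - 84) = (-102 - 155)*(3 - 84) = -257*(-81) = 20817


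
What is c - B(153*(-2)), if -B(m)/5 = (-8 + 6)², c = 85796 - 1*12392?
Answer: 73424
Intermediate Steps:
c = 73404 (c = 85796 - 12392 = 73404)
B(m) = -20 (B(m) = -5*(-8 + 6)² = -5*(-2)² = -5*4 = -20)
c - B(153*(-2)) = 73404 - 1*(-20) = 73404 + 20 = 73424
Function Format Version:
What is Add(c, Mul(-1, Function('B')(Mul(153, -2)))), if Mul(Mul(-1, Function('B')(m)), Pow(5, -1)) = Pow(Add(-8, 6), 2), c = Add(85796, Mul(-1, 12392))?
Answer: 73424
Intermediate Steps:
c = 73404 (c = Add(85796, -12392) = 73404)
Function('B')(m) = -20 (Function('B')(m) = Mul(-5, Pow(Add(-8, 6), 2)) = Mul(-5, Pow(-2, 2)) = Mul(-5, 4) = -20)
Add(c, Mul(-1, Function('B')(Mul(153, -2)))) = Add(73404, Mul(-1, -20)) = Add(73404, 20) = 73424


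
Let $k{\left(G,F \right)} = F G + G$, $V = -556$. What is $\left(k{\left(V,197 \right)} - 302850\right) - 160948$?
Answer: $-573886$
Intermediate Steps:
$k{\left(G,F \right)} = G + F G$
$\left(k{\left(V,197 \right)} - 302850\right) - 160948 = \left(- 556 \left(1 + 197\right) - 302850\right) - 160948 = \left(\left(-556\right) 198 - 302850\right) - 160948 = \left(-110088 - 302850\right) - 160948 = -412938 - 160948 = -573886$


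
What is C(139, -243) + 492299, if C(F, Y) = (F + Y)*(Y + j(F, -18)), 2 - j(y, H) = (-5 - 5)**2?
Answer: 527763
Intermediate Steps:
j(y, H) = -98 (j(y, H) = 2 - (-5 - 5)**2 = 2 - 1*(-10)**2 = 2 - 1*100 = 2 - 100 = -98)
C(F, Y) = (-98 + Y)*(F + Y) (C(F, Y) = (F + Y)*(Y - 98) = (F + Y)*(-98 + Y) = (-98 + Y)*(F + Y))
C(139, -243) + 492299 = ((-243)**2 - 98*139 - 98*(-243) + 139*(-243)) + 492299 = (59049 - 13622 + 23814 - 33777) + 492299 = 35464 + 492299 = 527763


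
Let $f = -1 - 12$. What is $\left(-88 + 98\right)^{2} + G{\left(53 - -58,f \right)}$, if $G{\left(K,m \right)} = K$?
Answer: $211$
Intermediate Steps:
$f = -13$ ($f = -1 - 12 = -13$)
$\left(-88 + 98\right)^{2} + G{\left(53 - -58,f \right)} = \left(-88 + 98\right)^{2} + \left(53 - -58\right) = 10^{2} + \left(53 + 58\right) = 100 + 111 = 211$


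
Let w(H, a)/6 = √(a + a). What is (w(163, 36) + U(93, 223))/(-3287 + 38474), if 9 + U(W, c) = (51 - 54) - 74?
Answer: -86/35187 + 12*√2/11729 ≈ -0.00099720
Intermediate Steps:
U(W, c) = -86 (U(W, c) = -9 + ((51 - 54) - 74) = -9 + (-3 - 74) = -9 - 77 = -86)
w(H, a) = 6*√2*√a (w(H, a) = 6*√(a + a) = 6*√(2*a) = 6*(√2*√a) = 6*√2*√a)
(w(163, 36) + U(93, 223))/(-3287 + 38474) = (6*√2*√36 - 86)/(-3287 + 38474) = (6*√2*6 - 86)/35187 = (36*√2 - 86)*(1/35187) = (-86 + 36*√2)*(1/35187) = -86/35187 + 12*√2/11729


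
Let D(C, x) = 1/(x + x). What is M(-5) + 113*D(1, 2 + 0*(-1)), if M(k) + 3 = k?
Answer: 81/4 ≈ 20.250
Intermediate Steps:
M(k) = -3 + k
D(C, x) = 1/(2*x)
M(-5) + 113*D(1, 2 + 0*(-1)) = (-3 - 5) + 113*(1/(2*(2 + 0*(-1)))) = -8 + 113*(1/(2*(2 + 0))) = -8 + 113*((1/2)/2) = -8 + 113*((1/2)*(1/2)) = -8 + 113*(1/4) = -8 + 113/4 = 81/4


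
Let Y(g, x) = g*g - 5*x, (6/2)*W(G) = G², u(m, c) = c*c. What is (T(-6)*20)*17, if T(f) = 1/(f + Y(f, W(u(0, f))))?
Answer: -34/213 ≈ -0.15962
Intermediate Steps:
u(m, c) = c²
W(G) = G²/3
Y(g, x) = g² - 5*x
T(f) = 1/(f + f² - 5*f⁴/3) (T(f) = 1/(f + (f² - 5*(f²)²/3)) = 1/(f + (f² - 5*f⁴/3)) = 1/(f + f² - 5*f⁴/3))
(T(-6)*20)*17 = ((3/(-6*(3 - 5*(-6)³ + 3*(-6))))*20)*17 = ((3*(-⅙)/(3 - 5*(-216) - 18))*20)*17 = ((3*(-⅙)/(3 + 1080 - 18))*20)*17 = ((3*(-⅙)/1065)*20)*17 = ((3*(-⅙)*(1/1065))*20)*17 = -1/2130*20*17 = -2/213*17 = -34/213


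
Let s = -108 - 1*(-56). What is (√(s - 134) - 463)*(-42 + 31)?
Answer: 5093 - 11*I*√186 ≈ 5093.0 - 150.02*I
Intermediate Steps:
s = -52 (s = -108 + 56 = -52)
(√(s - 134) - 463)*(-42 + 31) = (√(-52 - 134) - 463)*(-42 + 31) = (√(-186) - 463)*(-11) = (I*√186 - 463)*(-11) = (-463 + I*√186)*(-11) = 5093 - 11*I*√186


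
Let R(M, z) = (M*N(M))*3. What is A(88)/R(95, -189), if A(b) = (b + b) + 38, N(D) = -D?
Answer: -214/27075 ≈ -0.0079040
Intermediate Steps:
A(b) = 38 + 2*b (A(b) = 2*b + 38 = 38 + 2*b)
R(M, z) = -3*M² (R(M, z) = (M*(-M))*3 = -M²*3 = -3*M²)
A(88)/R(95, -189) = (38 + 2*88)/((-3*95²)) = (38 + 176)/((-3*9025)) = 214/(-27075) = 214*(-1/27075) = -214/27075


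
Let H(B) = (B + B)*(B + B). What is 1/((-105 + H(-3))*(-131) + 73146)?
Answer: 1/82185 ≈ 1.2168e-5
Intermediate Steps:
H(B) = 4*B² (H(B) = (2*B)*(2*B) = 4*B²)
1/((-105 + H(-3))*(-131) + 73146) = 1/((-105 + 4*(-3)²)*(-131) + 73146) = 1/((-105 + 4*9)*(-131) + 73146) = 1/((-105 + 36)*(-131) + 73146) = 1/(-69*(-131) + 73146) = 1/(9039 + 73146) = 1/82185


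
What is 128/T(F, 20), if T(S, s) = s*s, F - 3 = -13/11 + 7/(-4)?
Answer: 8/25 ≈ 0.32000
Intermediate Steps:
F = 3/44 (F = 3 + (-13/11 + 7/(-4)) = 3 + (-13*1/11 + 7*(-1/4)) = 3 + (-13/11 - 7/4) = 3 - 129/44 = 3/44 ≈ 0.068182)
T(S, s) = s**2
128/T(F, 20) = 128/(20**2) = 128/400 = 128*(1/400) = 8/25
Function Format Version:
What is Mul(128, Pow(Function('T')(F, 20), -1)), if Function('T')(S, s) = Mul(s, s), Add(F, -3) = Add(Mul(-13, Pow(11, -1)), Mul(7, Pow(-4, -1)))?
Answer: Rational(8, 25) ≈ 0.32000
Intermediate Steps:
F = Rational(3, 44) (F = Add(3, Add(Mul(-13, Pow(11, -1)), Mul(7, Pow(-4, -1)))) = Add(3, Add(Mul(-13, Rational(1, 11)), Mul(7, Rational(-1, 4)))) = Add(3, Add(Rational(-13, 11), Rational(-7, 4))) = Add(3, Rational(-129, 44)) = Rational(3, 44) ≈ 0.068182)
Function('T')(S, s) = Pow(s, 2)
Mul(128, Pow(Function('T')(F, 20), -1)) = Mul(128, Pow(Pow(20, 2), -1)) = Mul(128, Pow(400, -1)) = Mul(128, Rational(1, 400)) = Rational(8, 25)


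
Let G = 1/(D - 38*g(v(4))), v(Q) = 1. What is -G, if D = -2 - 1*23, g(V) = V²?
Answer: 1/63 ≈ 0.015873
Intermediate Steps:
D = -25 (D = -2 - 23 = -25)
G = -1/63 (G = 1/(-25 - 38*1²) = 1/(-25 - 38*1) = 1/(-25 - 38) = 1/(-63) = -1/63 ≈ -0.015873)
-G = -1*(-1/63) = 1/63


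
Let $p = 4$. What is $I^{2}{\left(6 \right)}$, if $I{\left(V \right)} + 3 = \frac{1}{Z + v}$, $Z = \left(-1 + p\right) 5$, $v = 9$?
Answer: $\frac{5041}{576} \approx 8.7517$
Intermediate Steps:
$Z = 15$ ($Z = \left(-1 + 4\right) 5 = 3 \cdot 5 = 15$)
$I{\left(V \right)} = - \frac{71}{24}$ ($I{\left(V \right)} = -3 + \frac{1}{15 + 9} = -3 + \frac{1}{24} = - \frac{71}{24}$)
$I^{2}{\left(6 \right)} = \left(- \frac{71}{24}\right)^{2} = \frac{5041}{576}$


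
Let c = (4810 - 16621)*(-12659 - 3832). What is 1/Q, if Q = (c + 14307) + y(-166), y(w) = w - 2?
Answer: 1/194789340 ≈ 5.1337e-9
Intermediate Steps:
y(w) = -2 + w
c = 194775201 (c = -11811*(-16491) = 194775201)
Q = 194789340 (Q = (194775201 + 14307) + (-2 - 166) = 194789508 - 168 = 194789340)
1/Q = 1/194789340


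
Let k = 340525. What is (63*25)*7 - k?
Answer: -329500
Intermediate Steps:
(63*25)*7 - k = (63*25)*7 - 1*340525 = 1575*7 - 340525 = 11025 - 340525 = -329500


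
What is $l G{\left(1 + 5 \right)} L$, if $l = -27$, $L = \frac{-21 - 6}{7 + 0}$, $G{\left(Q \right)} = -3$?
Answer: $- \frac{2187}{7} \approx -312.43$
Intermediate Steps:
$L = - \frac{27}{7} \approx -3.8571$
$l G{\left(1 + 5 \right)} L = \left(-27\right) \left(-3\right) \left(- \frac{27}{7}\right) = 81 \left(- \frac{27}{7}\right) = - \frac{2187}{7}$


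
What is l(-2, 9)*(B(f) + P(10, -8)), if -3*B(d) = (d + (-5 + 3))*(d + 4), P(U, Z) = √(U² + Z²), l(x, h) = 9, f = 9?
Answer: -273 + 18*√41 ≈ -157.74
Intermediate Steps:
B(d) = -(-2 + d)*(4 + d)/3 (B(d) = -(d + (-5 + 3))*(d + 4)/3 = -(d - 2)*(4 + d)/3 = -(-2 + d)*(4 + d)/3)
l(-2, 9)*(B(f) + P(10, -8)) = 9*((8/3 - ⅔*9 - ⅓*9²) + √(10² + (-8)²)) = 9*((8/3 - 6 - ⅓*81) + √(100 + 64)) = 9*((8/3 - 6 - 27) + √164) = 9*(-91/3 + 2*√41) = -273 + 18*√41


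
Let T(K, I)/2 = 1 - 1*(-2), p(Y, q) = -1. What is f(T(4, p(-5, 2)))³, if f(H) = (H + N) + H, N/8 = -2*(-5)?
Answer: 778688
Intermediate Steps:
N = 80 (N = 8*(-2*(-5)) = 8*10 = 80)
T(K, I) = 6 (T(K, I) = 2*(1 - 1*(-2)) = 2*(1 + 2) = 2*3 = 6)
f(H) = 80 + 2*H (f(H) = (H + 80) + H = (80 + H) + H = 80 + 2*H)
f(T(4, p(-5, 2)))³ = (80 + 2*6)³ = (80 + 12)³ = 92³ = 778688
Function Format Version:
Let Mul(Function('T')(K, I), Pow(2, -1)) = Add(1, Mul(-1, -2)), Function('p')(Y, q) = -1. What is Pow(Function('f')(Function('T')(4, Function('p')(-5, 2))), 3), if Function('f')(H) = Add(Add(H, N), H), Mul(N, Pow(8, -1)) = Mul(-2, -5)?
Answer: 778688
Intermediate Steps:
N = 80 (N = Mul(8, Mul(-2, -5)) = Mul(8, 10) = 80)
Function('T')(K, I) = 6 (Function('T')(K, I) = Mul(2, Add(1, Mul(-1, -2))) = Mul(2, Add(1, 2)) = Mul(2, 3) = 6)
Function('f')(H) = Add(80, Mul(2, H)) (Function('f')(H) = Add(Add(H, 80), H) = Add(Add(80, H), H) = Add(80, Mul(2, H)))
Pow(Function('f')(Function('T')(4, Function('p')(-5, 2))), 3) = Pow(Add(80, Mul(2, 6)), 3) = Pow(Add(80, 12), 3) = Pow(92, 3) = 778688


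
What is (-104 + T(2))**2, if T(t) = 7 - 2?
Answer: 9801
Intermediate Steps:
T(t) = 5
(-104 + T(2))**2 = (-104 + 5)**2 = (-99)**2 = 9801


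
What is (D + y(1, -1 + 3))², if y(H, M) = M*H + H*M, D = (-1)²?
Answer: 25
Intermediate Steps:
D = 1
y(H, M) = 2*H*M (y(H, M) = H*M + H*M = 2*H*M)
(D + y(1, -1 + 3))² = (1 + 2*1*(-1 + 3))² = (1 + 2*1*2)² = (1 + 4)² = 5² = 25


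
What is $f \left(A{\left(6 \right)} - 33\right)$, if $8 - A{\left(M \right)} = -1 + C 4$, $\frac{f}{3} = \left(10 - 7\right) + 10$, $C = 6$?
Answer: $-1872$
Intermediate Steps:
$f = 39$ ($f = 3 \left(\left(10 - 7\right) + 10\right) = 3 \left(3 + 10\right) = 3 \cdot 13 = 39$)
$A{\left(M \right)} = -15$ ($A{\left(M \right)} = 8 - \left(-1 + 6 \cdot 4\right) = 8 - \left(-1 + 24\right) = 8 - 23 = -15$)
$f \left(A{\left(6 \right)} - 33\right) = 39 \left(-15 - 33\right) = 39 \left(-48\right) = -1872$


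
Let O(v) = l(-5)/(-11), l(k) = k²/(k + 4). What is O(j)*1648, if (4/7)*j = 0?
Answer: 41200/11 ≈ 3745.5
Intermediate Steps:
j = 0 (j = (7/4)*0 = 0)
l(k) = k²/(4 + k)
O(v) = 25/11 (O(v) = ((-5)²/(4 - 5))/(-11) = (25/(-1))*(-1/11) = (25*(-1))*(-1/11) = -25*(-1/11) = 25/11)
O(j)*1648 = (25/11)*1648 = 41200/11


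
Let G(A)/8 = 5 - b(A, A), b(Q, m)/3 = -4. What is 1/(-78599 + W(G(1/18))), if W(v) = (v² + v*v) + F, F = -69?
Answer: -1/41676 ≈ -2.3995e-5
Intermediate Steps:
b(Q, m) = -12 (b(Q, m) = 3*(-4) = -12)
G(A) = 136 (G(A) = 8*(5 - 1*(-12)) = 8*(5 + 12) = 8*17 = 136)
W(v) = -69 + 2*v² (W(v) = (v² + v*v) - 69 = (v² + v²) - 69 = 2*v² - 69 = -69 + 2*v²)
1/(-78599 + W(G(1/18))) = 1/(-78599 + (-69 + 2*136²)) = 1/(-78599 + (-69 + 2*18496)) = 1/(-78599 + (-69 + 36992)) = 1/(-78599 + 36923) = 1/(-41676) = -1/41676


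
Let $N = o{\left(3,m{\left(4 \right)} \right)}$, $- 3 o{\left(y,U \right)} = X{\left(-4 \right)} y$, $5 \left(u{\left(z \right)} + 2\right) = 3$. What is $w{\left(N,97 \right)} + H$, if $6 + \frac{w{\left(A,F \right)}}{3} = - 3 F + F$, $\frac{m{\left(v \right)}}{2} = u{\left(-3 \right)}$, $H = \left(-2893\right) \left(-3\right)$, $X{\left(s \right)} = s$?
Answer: $8079$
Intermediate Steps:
$u{\left(z \right)} = - \frac{7}{5}$ ($u{\left(z \right)} = -2 + \frac{1}{5} \cdot 3 = -2 + \frac{3}{5} = - \frac{7}{5}$)
$H = 8679$
$m{\left(v \right)} = - \frac{14}{5}$ ($m{\left(v \right)} = 2 \left(- \frac{7}{5}\right) = - \frac{14}{5}$)
$o{\left(y,U \right)} = \frac{4 y}{3}$ ($o{\left(y,U \right)} = - \frac{\left(-4\right) y}{3} = \frac{4 y}{3}$)
$N = 4$ ($N = \frac{4}{3} \cdot 3 = 4$)
$w{\left(A,F \right)} = -18 - 6 F$ ($w{\left(A,F \right)} = -18 + 3 \left(- 3 F + F\right) = -18 + 3 \left(- 2 F\right) = -18 - 6 F$)
$w{\left(N,97 \right)} + H = \left(-18 - 582\right) + 8679 = -600 + 8679 = 8079$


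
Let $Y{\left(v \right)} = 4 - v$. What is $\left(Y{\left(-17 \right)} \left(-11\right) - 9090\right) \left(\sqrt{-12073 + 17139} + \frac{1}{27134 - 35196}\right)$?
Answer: $\frac{9321}{8062} - 9321 \sqrt{5066} \approx -6.6343 \cdot 10^{5}$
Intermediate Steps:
$\left(Y{\left(-17 \right)} \left(-11\right) - 9090\right) \left(\sqrt{-12073 + 17139} + \frac{1}{27134 - 35196}\right) = \left(\left(4 - -17\right) \left(-11\right) - 9090\right) \left(\sqrt{-12073 + 17139} + \frac{1}{27134 - 35196}\right) = \left(\left(4 + 17\right) \left(-11\right) - 9090\right) \left(\sqrt{5066} + \frac{1}{-8062}\right) = \left(21 \left(-11\right) - 9090\right) \left(\sqrt{5066} - \frac{1}{8062}\right) = \left(-231 - 9090\right) \left(- \frac{1}{8062} + \sqrt{5066}\right) = - 9321 \left(- \frac{1}{8062} + \sqrt{5066}\right) = \frac{9321}{8062} - 9321 \sqrt{5066}$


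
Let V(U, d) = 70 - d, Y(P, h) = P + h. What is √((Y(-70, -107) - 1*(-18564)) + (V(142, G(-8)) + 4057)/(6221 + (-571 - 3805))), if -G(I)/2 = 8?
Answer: 11*√57481590/615 ≈ 135.61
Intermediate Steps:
G(I) = -16 (G(I) = -2*8 = -16)
√((Y(-70, -107) - 1*(-18564)) + (V(142, G(-8)) + 4057)/(6221 + (-571 - 3805))) = √(((-70 - 107) - 1*(-18564)) + ((70 - 1*(-16)) + 4057)/(6221 + (-571 - 3805))) = √((-177 + 18564) + ((70 + 16) + 4057)/(6221 - 4376)) = √(18387 + (86 + 4057)/1845) = √(18387 + 4143*(1/1845)) = √(18387 + 1381/615) = √(11309386/615) = 11*√57481590/615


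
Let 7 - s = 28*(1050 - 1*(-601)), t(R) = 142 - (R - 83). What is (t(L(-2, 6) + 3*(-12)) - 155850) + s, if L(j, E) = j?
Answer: -201808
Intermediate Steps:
t(R) = 225 - R (t(R) = 142 - (-83 + R) = 142 + (83 - R) = 225 - R)
s = -46221 (s = 7 - 28*(1050 - 1*(-601)) = 7 - 28*(1050 + 601) = 7 - 28*1651 = 7 - 1*46228 = 7 - 46228 = -46221)
(t(L(-2, 6) + 3*(-12)) - 155850) + s = ((225 - (-2 + 3*(-12))) - 155850) - 46221 = ((225 - (-2 - 36)) - 155850) - 46221 = ((225 - 1*(-38)) - 155850) - 46221 = ((225 + 38) - 155850) - 46221 = (263 - 155850) - 46221 = -155587 - 46221 = -201808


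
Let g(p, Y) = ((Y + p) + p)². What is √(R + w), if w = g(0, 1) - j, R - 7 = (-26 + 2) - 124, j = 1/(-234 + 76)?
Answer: I*√3494802/158 ≈ 11.832*I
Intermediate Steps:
j = -1/158 (j = 1/(-158) = -1/158 ≈ -0.0063291)
g(p, Y) = (Y + 2*p)²
R = -141 (R = 7 + ((-26 + 2) - 124) = 7 + (-24 - 124) = 7 - 148 = -141)
w = 159/158 (w = (1 + 2*0)² - 1*(-1/158) = (1 + 0)² + 1/158 = 1² + 1/158 = 1 + 1/158 = 159/158 ≈ 1.0063)
√(R + w) = √(-141 + 159/158) = √(-22119/158) = I*√3494802/158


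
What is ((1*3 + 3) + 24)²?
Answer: 900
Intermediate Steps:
((1*3 + 3) + 24)² = ((3 + 3) + 24)² = (6 + 24)² = 30² = 900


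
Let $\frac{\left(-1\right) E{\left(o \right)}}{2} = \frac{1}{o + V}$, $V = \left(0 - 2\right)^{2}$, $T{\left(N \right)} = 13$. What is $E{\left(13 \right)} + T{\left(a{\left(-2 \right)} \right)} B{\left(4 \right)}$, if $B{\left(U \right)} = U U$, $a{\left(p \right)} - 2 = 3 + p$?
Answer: $\frac{3534}{17} \approx 207.88$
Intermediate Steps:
$a{\left(p \right)} = 5 + p$ ($a{\left(p \right)} = 2 + \left(3 + p\right) = 5 + p$)
$B{\left(U \right)} = U^{2}$
$V = 4$ ($V = \left(-2\right)^{2} = 4$)
$E{\left(o \right)} = - \frac{2}{4 + o}$ ($E{\left(o \right)} = - \frac{2}{o + 4} = - \frac{2}{4 + o}$)
$E{\left(13 \right)} + T{\left(a{\left(-2 \right)} \right)} B{\left(4 \right)} = - \frac{2}{4 + 13} + 13 \cdot 4^{2} = - \frac{2}{17} + 13 \cdot 16 = \left(-2\right) \frac{1}{17} + 208 = - \frac{2}{17} + 208 = \frac{3534}{17}$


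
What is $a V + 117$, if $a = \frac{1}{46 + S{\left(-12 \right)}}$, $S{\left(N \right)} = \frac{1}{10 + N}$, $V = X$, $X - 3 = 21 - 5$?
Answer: $\frac{10685}{91} \approx 117.42$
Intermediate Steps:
$X = 19$ ($X = 3 + \left(21 - 5\right) = 3 + 16 = 19$)
$V = 19$
$a = \frac{2}{91}$ ($a = \frac{1}{46 + \frac{1}{10 - 12}} = \frac{1}{46 + \frac{1}{-2}} = \frac{1}{46 - \frac{1}{2}} = \frac{1}{\frac{91}{2}} = \frac{2}{91} \approx 0.021978$)
$a V + 117 = \frac{2}{91} \cdot 19 + 117 = \frac{38}{91} + 117 = \frac{10685}{91}$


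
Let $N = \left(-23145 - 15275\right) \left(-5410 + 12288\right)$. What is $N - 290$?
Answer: $-264253050$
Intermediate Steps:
$N = -264252760$ ($N = \left(-38420\right) 6878 = -264252760$)
$N - 290 = -264252760 - 290 = -264253050$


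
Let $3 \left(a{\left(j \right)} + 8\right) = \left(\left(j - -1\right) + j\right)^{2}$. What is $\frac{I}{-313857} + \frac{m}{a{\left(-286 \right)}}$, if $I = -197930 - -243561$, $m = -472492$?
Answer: $- \frac{459761246659}{102322717569} \approx -4.4932$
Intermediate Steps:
$I = 45631$ ($I = -197930 + 243561 = 45631$)
$a{\left(j \right)} = -8 + \frac{\left(1 + 2 j\right)^{2}}{3}$ ($a{\left(j \right)} = -8 + \frac{\left(\left(j - -1\right) + j\right)^{2}}{3} = -8 + \frac{\left(\left(j + 1\right) + j\right)^{2}}{3} = -8 + \frac{\left(\left(1 + j\right) + j\right)^{2}}{3} = -8 + \frac{\left(1 + 2 j\right)^{2}}{3}$)
$\frac{I}{-313857} + \frac{m}{a{\left(-286 \right)}} = \frac{45631}{-313857} - \frac{472492}{-8 + \frac{\left(1 + 2 \left(-286\right)\right)^{2}}{3}} = 45631 \left(- \frac{1}{313857}\right) - \frac{472492}{-8 + \frac{\left(1 - 572\right)^{2}}{3}} = - \frac{45631}{313857} - \frac{472492}{-8 + \frac{\left(-571\right)^{2}}{3}} = - \frac{45631}{313857} - \frac{472492}{-8 + \frac{1}{3} \cdot 326041} = - \frac{45631}{313857} - \frac{472492}{-8 + \frac{326041}{3}} = - \frac{45631}{313857} - \frac{472492}{\frac{326017}{3}} = - \frac{45631}{313857} - \frac{1417476}{326017} = - \frac{459761246659}{102322717569}$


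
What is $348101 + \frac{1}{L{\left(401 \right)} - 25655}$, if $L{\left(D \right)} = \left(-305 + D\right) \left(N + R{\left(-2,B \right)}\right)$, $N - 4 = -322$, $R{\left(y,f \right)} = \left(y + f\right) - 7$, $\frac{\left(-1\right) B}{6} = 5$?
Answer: $\frac{20860648626}{59927} \approx 3.481 \cdot 10^{5}$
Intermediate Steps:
$B = -30$ ($B = \left(-6\right) 5 = -30$)
$R{\left(y,f \right)} = -7 + f + y$ ($R{\left(y,f \right)} = \left(f + y\right) - 7 = -7 + f + y$)
$N = -318$ ($N = 4 - 322 = -318$)
$L{\left(D \right)} = 108885 - 357 D$ ($L{\left(D \right)} = \left(-305 + D\right) \left(-318 - 39\right) = \left(-305 + D\right) \left(-357\right) = 108885 - 357 D$)
$348101 + \frac{1}{L{\left(401 \right)} - 25655} = 348101 + \frac{1}{\left(108885 - 143157\right) - 25655} = 348101 + \frac{1}{-34272 - 25655} = 348101 + \frac{1}{-59927} = 348101 - \frac{1}{59927} = \frac{20860648626}{59927}$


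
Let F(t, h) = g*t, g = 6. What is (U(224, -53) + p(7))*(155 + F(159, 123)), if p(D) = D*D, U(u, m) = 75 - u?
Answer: -110900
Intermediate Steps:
p(D) = D**2
F(t, h) = 6*t
(U(224, -53) + p(7))*(155 + F(159, 123)) = ((75 - 1*224) + 7**2)*(155 + 6*159) = ((75 - 224) + 49)*(155 + 954) = (-149 + 49)*1109 = -100*1109 = -110900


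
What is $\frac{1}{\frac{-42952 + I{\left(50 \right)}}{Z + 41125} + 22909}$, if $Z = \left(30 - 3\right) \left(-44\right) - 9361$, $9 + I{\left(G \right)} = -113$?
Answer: $\frac{5096}{116737085} \approx 4.3654 \cdot 10^{-5}$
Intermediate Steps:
$I{\left(G \right)} = -122$ ($I{\left(G \right)} = -9 - 113 = -122$)
$Z = -10549$ ($Z = 27 \left(-44\right) - 9361 = -1188 - 9361 = -10549$)
$\frac{1}{\frac{-42952 + I{\left(50 \right)}}{Z + 41125} + 22909} = \frac{1}{\frac{-42952 - 122}{-10549 + 41125} + 22909} = \frac{1}{- \frac{43074}{30576} + 22909} = \frac{1}{\left(-43074\right) \frac{1}{30576} + 22909} = \frac{1}{- \frac{7179}{5096} + 22909} = \frac{1}{\frac{116737085}{5096}} = \frac{5096}{116737085}$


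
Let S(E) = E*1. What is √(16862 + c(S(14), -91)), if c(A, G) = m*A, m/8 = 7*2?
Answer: √18430 ≈ 135.76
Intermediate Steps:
S(E) = E
m = 112 (m = 8*(7*2) = 8*14 = 112)
c(A, G) = 112*A
√(16862 + c(S(14), -91)) = √(16862 + 112*14) = √(16862 + 1568) = √18430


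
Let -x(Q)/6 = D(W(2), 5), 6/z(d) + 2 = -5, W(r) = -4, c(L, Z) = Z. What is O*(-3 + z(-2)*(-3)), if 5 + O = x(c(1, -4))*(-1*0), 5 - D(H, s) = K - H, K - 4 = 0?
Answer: 15/7 ≈ 2.1429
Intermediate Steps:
K = 4 (K = 4 + 0 = 4)
z(d) = -6/7 (z(d) = 6/(-2 - 5) = 6/(-7) = 6*(-⅐) = -6/7)
D(H, s) = 1 + H (D(H, s) = 5 - (4 - H) = 5 + (-4 + H) = 1 + H)
x(Q) = 18 (x(Q) = -6*(1 - 4) = -6*(-3) = 18)
O = -5 (O = -5 + 18*(-1*0) = -5 + 18*0 = -5 + 0 = -5)
O*(-3 + z(-2)*(-3)) = -5*(-3 - 6/7*(-3)) = -5*(-3 + 18/7) = -5*(-3/7) = 15/7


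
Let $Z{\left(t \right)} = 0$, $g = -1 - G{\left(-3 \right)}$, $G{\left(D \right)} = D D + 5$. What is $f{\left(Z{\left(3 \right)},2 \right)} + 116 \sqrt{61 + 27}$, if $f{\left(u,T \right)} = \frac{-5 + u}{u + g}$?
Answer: $\frac{1}{3} + 232 \sqrt{22} \approx 1088.5$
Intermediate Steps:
$G{\left(D \right)} = 5 + D^{2}$ ($G{\left(D \right)} = D^{2} + 5 = 5 + D^{2}$)
$g = -15$ ($g = -1 - \left(5 + \left(-3\right)^{2}\right) = -1 - \left(5 + 9\right) = -1 - 14 = -15$)
$f{\left(u,T \right)} = \frac{-5 + u}{-15 + u}$ ($f{\left(u,T \right)} = \frac{-5 + u}{u - 15} = \frac{-5 + u}{-15 + u}$)
$f{\left(Z{\left(3 \right)},2 \right)} + 116 \sqrt{61 + 27} = \frac{-5 + 0}{-15 + 0} + 116 \sqrt{61 + 27} = \frac{1}{-15} \left(-5\right) + 116 \sqrt{88} = \left(- \frac{1}{15}\right) \left(-5\right) + 116 \cdot 2 \sqrt{22} = \frac{1}{3} + 232 \sqrt{22}$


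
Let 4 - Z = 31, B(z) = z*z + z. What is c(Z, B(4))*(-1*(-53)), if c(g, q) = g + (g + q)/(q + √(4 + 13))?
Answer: -555493/383 + 371*√17/383 ≈ -1446.4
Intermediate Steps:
B(z) = z + z² (B(z) = z² + z = z + z²)
Z = -27 (Z = 4 - 1*31 = 4 - 31 = -27)
c(g, q) = g + (g + q)/(q + √17)
c(Z, B(4))*(-1*(-53)) = ((-27 + 4*(1 + 4) - 108*(1 + 4) - 27*√17)/(4*(1 + 4) + √17))*(-1*(-53)) = ((-27 + 4*5 - 108*5 - 27*√17)/(4*5 + √17))*53 = ((-27 + 20 - 27*20 - 27*√17)/(20 + √17))*53 = ((-27 + 20 - 540 - 27*√17)/(20 + √17))*53 = ((-547 - 27*√17)/(20 + √17))*53 = 53*(-547 - 27*√17)/(20 + √17)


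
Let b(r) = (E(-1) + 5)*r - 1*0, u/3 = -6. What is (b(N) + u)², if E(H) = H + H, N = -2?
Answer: 576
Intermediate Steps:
E(H) = 2*H
u = -18 (u = 3*(-6) = -18)
b(r) = 3*r (b(r) = (2*(-1) + 5)*r - 1*0 = (-2 + 5)*r + 0 = 3*r + 0 = 3*r)
(b(N) + u)² = (3*(-2) - 18)² = (-6 - 18)² = (-24)² = 576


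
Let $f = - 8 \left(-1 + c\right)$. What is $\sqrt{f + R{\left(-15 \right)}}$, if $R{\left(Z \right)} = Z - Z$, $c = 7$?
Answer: $4 i \sqrt{3} \approx 6.9282 i$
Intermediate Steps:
$R{\left(Z \right)} = 0$
$f = -48$ ($f = - 8 \left(-1 + 7\right) = \left(-8\right) 6 = -48$)
$\sqrt{f + R{\left(-15 \right)}} = \sqrt{-48 + 0} = \sqrt{-48} = 4 i \sqrt{3}$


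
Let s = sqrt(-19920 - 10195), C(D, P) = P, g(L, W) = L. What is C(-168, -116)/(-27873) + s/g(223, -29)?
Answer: 116/27873 + I*sqrt(30115)/223 ≈ 0.0041617 + 0.77819*I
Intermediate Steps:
s = I*sqrt(30115) (s = sqrt(-30115) = I*sqrt(30115) ≈ 173.54*I)
C(-168, -116)/(-27873) + s/g(223, -29) = -116/(-27873) + (I*sqrt(30115))/223 = -116*(-1/27873) + (I*sqrt(30115))*(1/223) = 116/27873 + I*sqrt(30115)/223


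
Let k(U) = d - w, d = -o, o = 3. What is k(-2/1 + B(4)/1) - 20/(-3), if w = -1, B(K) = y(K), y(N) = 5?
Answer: 14/3 ≈ 4.6667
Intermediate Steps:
B(K) = 5
d = -3 (d = -1*3 = -3)
k(U) = -2 (k(U) = -3 - 1*(-1) = -3 + 1 = -2)
k(-2/1 + B(4)/1) - 20/(-3) = -2 - 20/(-3) = -2 - 20*(-1)/3 = -2 - 5*(-4/3) = -2 + 20/3 = 14/3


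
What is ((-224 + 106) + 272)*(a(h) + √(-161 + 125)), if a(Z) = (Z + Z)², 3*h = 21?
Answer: 30184 + 924*I ≈ 30184.0 + 924.0*I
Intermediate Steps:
h = 7 (h = (⅓)*21 = 7)
a(Z) = 4*Z² (a(Z) = (2*Z)² = 4*Z²)
((-224 + 106) + 272)*(a(h) + √(-161 + 125)) = ((-224 + 106) + 272)*(4*7² + √(-161 + 125)) = (-118 + 272)*(4*49 + √(-36)) = 154*(196 + 6*I) = 30184 + 924*I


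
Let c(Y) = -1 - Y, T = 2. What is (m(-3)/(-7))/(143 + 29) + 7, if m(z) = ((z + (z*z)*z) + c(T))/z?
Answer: 8417/1204 ≈ 6.9909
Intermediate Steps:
m(z) = (-3 + z + z**3)/z (m(z) = ((z + (z*z)*z) + (-1 - 1*2))/z = ((z + z**2*z) + (-1 - 2))/z = ((z + z**3) - 3)/z = (-3 + z + z**3)/z)
(m(-3)/(-7))/(143 + 29) + 7 = (((-3 - 3 + (-3)**3)/(-3))/(-7))/(143 + 29) + 7 = (-(-3 - 3 - 27)/3*(-1/7))/172 + 7 = (-1/3*(-33)*(-1/7))*(1/172) + 7 = (11*(-1/7))*(1/172) + 7 = -11/7*1/172 + 7 = -11/1204 + 7 = 8417/1204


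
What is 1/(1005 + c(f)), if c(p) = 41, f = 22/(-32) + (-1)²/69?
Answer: 1/1046 ≈ 0.00095602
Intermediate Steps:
f = -743/1104 (f = 22*(-1/32) + 1*(1/69) = -11/16 + 1/69 = -743/1104 ≈ -0.67301)
1/(1005 + c(f)) = 1/(1005 + 41) = 1/1046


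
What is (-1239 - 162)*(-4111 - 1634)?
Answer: 8048745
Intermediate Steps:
(-1239 - 162)*(-4111 - 1634) = -1401*(-5745) = 8048745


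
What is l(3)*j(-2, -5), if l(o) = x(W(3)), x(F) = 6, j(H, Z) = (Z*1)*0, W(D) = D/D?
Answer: 0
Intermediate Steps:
W(D) = 1
j(H, Z) = 0 (j(H, Z) = Z*0 = 0)
l(o) = 6
l(3)*j(-2, -5) = 6*0 = 0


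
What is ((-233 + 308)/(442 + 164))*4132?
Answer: 51650/101 ≈ 511.39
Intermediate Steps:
((-233 + 308)/(442 + 164))*4132 = (75/606)*4132 = (75*(1/606))*4132 = (25/202)*4132 = 51650/101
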